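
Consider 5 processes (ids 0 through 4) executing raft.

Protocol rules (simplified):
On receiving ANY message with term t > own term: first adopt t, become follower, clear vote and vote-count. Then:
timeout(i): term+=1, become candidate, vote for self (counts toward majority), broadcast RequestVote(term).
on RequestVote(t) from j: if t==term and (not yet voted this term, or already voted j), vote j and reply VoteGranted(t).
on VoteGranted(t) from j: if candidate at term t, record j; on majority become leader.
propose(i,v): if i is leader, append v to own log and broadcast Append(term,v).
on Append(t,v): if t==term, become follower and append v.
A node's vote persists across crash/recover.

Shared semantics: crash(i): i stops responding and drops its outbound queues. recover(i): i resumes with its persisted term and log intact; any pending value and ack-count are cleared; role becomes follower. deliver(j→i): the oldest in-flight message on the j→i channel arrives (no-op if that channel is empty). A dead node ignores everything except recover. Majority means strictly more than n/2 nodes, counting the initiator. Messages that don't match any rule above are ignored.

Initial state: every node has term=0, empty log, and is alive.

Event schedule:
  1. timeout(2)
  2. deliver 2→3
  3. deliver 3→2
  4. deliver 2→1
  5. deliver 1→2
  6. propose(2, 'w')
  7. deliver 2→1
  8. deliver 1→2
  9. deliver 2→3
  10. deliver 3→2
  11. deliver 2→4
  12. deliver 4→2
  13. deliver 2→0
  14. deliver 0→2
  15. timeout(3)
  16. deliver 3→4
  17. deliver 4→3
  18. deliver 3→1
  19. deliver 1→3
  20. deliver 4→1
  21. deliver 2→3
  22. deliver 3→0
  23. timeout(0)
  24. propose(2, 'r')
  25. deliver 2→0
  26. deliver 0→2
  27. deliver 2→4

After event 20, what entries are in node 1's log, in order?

w

1. timeout(2):  <2:cand t1 ->
2. deliver 2→3:  <3:foll t1 ->
3. deliver 3→2:  nop
4. deliver 2→1:  <1:foll t1 ->
5. deliver 1→2:  <2:lead t1 ->
6. propose(2,'w'):  <2:lead t1 w>
7. deliver 2→1:  <1:foll t1 w>
8. deliver 1→2:  nop
9. deliver 2→3:  <3:foll t1 w>
10. deliver 3→2:  nop
11. deliver 2→4:  <4:foll t1 ->
12. deliver 4→2:  nop
13. deliver 2→0:  <0:foll t1 ->
14. deliver 0→2:  nop
15. timeout(3):  <3:cand t2 w>
16. deliver 3→4:  <4:foll t2 ->
17. deliver 4→3:  nop
18. deliver 3→1:  <1:foll t2 w>
19. deliver 1→3:  <3:lead t2 w>
20. deliver 4→1:  nop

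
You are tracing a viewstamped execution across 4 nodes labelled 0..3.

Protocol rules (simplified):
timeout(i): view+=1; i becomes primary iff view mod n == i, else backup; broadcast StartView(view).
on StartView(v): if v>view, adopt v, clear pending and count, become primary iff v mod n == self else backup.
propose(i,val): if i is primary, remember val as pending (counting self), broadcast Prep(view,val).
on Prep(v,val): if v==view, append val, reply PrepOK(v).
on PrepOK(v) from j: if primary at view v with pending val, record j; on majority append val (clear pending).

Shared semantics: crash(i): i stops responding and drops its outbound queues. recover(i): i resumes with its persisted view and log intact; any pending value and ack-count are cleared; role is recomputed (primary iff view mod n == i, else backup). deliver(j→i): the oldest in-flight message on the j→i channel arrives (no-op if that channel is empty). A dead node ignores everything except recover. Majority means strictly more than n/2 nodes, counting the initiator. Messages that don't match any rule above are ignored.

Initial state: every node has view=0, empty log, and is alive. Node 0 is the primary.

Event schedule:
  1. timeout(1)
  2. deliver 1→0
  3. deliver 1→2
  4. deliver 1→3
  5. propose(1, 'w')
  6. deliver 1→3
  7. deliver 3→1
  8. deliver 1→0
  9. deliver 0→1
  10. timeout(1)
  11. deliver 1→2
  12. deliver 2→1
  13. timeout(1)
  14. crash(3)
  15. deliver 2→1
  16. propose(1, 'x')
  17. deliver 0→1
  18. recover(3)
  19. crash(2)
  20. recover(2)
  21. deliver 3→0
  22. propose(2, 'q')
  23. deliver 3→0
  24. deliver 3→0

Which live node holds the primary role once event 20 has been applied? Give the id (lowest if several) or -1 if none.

after 1 — timeout(1): n1:prim/v1/[-]
after 2 — deliver 1→0: n0:back/v1/[-]
after 3 — deliver 1→2: n2:back/v1/[-]
after 4 — deliver 1→3: n3:back/v1/[-]
after 5 — propose(1,'w'): ·
after 6 — deliver 1→3: n3:back/v1/[w]
after 7 — deliver 3→1: ·
after 8 — deliver 1→0: n0:back/v1/[w]
after 9 — deliver 0→1: n1:prim/v1/[w]
after 10 — timeout(1): n1:back/v2/[w]
after 11 — deliver 1→2: n2:back/v1/[w]
after 12 — deliver 2→1: ·
after 13 — timeout(1): n1:back/v3/[w]
after 14 — crash(3): n3:✗back/v1/[w]
after 15 — deliver 2→1: ·
after 16 — propose(1,'x'): ·
after 17 — deliver 0→1: ·
after 18 — recover(3): n3:back/v1/[w]
after 19 — crash(2): n2:✗back/v1/[w]
after 20 — recover(2): n2:back/v1/[w]

-1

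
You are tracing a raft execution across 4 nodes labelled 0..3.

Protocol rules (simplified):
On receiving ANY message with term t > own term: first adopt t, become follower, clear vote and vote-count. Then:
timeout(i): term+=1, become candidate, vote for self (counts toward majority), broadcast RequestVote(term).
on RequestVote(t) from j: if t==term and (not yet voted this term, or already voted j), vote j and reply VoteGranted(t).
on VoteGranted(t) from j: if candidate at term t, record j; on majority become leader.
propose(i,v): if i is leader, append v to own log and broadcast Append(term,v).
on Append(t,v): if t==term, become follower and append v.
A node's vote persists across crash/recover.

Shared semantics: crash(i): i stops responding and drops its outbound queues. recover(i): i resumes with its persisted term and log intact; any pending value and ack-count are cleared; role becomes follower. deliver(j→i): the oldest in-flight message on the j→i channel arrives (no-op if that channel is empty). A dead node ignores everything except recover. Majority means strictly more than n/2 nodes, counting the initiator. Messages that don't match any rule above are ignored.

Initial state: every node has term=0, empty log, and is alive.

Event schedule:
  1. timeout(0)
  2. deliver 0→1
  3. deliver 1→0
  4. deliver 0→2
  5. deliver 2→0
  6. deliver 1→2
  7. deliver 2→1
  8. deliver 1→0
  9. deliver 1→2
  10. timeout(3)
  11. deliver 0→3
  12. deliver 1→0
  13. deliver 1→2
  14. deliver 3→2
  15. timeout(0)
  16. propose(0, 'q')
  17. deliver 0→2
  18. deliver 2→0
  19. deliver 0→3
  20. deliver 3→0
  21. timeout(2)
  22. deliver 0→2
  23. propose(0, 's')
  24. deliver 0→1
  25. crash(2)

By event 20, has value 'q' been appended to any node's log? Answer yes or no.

no

1. timeout(0):  <0:cand t1 ->
2. deliver 0→1:  <1:foll t1 ->
3. deliver 1→0:  nop
4. deliver 0→2:  <2:foll t1 ->
5. deliver 2→0:  <0:lead t1 ->
6. deliver 1→2:  nop
7. deliver 2→1:  nop
8. deliver 1→0:  nop
9. deliver 1→2:  nop
10. timeout(3):  <3:cand t1 ->
11. deliver 0→3:  nop
12. deliver 1→0:  nop
13. deliver 1→2:  nop
14. deliver 3→2:  nop
15. timeout(0):  <0:cand t2 ->
16. propose(0,'q'):  nop
17. deliver 0→2:  <2:foll t2 ->
18. deliver 2→0:  nop
19. deliver 0→3:  <3:foll t2 ->
20. deliver 3→0:  nop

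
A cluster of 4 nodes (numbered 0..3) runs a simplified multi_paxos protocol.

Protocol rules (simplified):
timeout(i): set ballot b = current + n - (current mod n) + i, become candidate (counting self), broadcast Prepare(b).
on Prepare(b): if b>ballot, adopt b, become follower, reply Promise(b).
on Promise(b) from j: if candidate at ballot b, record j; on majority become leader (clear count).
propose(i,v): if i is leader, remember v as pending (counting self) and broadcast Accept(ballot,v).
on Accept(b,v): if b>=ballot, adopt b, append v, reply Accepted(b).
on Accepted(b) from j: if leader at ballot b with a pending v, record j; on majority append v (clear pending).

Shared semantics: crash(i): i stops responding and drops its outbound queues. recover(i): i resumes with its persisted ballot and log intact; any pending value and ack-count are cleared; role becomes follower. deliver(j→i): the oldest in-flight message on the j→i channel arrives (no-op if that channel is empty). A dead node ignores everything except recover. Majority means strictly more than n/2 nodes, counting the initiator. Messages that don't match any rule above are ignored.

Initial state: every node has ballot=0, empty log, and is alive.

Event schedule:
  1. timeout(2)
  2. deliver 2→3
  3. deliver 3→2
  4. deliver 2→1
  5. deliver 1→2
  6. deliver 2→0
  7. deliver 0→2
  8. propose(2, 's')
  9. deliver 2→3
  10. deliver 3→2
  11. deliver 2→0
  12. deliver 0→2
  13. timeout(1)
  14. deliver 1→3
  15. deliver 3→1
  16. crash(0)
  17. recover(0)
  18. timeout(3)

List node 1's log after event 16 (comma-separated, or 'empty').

e1 timeout(2): 2[cand,b=6,-]
e2 deliver 2→3: 3[foll,b=6,-]
e3 deliver 3→2: ·
e4 deliver 2→1: 1[foll,b=6,-]
e5 deliver 1→2: 2[lead,b=6,-]
e6 deliver 2→0: 0[foll,b=6,-]
e7 deliver 0→2: ·
e8 propose(2,'s'): ·
e9 deliver 2→3: 3[foll,b=6,s]
e10 deliver 3→2: ·
e11 deliver 2→0: 0[foll,b=6,s]
e12 deliver 0→2: 2[lead,b=6,s]
e13 timeout(1): 1[cand,b=9,-]
e14 deliver 1→3: 3[foll,b=9,s]
e15 deliver 3→1: ·
e16 crash(0): 0[✗foll,b=6,s]

empty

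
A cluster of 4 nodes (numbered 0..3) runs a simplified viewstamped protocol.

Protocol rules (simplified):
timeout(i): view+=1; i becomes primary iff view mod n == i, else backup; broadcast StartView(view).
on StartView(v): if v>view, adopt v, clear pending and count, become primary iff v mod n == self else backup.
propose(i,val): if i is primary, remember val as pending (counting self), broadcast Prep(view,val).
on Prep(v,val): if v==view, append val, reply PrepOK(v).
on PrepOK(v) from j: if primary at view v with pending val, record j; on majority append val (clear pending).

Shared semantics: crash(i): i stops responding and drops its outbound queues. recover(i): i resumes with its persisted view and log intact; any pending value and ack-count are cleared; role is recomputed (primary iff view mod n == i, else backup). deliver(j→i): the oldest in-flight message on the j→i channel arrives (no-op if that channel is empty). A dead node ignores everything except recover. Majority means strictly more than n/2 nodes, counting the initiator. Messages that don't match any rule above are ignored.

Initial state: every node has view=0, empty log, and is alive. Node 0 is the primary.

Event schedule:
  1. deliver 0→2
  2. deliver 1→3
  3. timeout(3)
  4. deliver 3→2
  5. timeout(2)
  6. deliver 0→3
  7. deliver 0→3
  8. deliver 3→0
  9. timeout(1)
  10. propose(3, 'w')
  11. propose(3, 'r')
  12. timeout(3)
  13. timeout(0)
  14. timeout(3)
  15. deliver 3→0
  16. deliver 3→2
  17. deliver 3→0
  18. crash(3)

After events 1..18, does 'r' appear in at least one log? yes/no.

e1 deliver 0→2: ·
e2 deliver 1→3: ·
e3 timeout(3): 3[back,v=1,-]
e4 deliver 3→2: 2[back,v=1,-]
e5 timeout(2): 2[prim,v=2,-]
e6 deliver 0→3: ·
e7 deliver 0→3: ·
e8 deliver 3→0: 0[back,v=1,-]
e9 timeout(1): 1[prim,v=1,-]
e10 propose(3,'w'): ·
e11 propose(3,'r'): ·
e12 timeout(3): 3[back,v=2,-]
e13 timeout(0): 0[back,v=2,-]
e14 timeout(3): 3[prim,v=3,-]
e15 deliver 3→0: ·
e16 deliver 3→2: ·
e17 deliver 3→0: 0[back,v=3,-]
e18 crash(3): 3[✗prim,v=3,-]

no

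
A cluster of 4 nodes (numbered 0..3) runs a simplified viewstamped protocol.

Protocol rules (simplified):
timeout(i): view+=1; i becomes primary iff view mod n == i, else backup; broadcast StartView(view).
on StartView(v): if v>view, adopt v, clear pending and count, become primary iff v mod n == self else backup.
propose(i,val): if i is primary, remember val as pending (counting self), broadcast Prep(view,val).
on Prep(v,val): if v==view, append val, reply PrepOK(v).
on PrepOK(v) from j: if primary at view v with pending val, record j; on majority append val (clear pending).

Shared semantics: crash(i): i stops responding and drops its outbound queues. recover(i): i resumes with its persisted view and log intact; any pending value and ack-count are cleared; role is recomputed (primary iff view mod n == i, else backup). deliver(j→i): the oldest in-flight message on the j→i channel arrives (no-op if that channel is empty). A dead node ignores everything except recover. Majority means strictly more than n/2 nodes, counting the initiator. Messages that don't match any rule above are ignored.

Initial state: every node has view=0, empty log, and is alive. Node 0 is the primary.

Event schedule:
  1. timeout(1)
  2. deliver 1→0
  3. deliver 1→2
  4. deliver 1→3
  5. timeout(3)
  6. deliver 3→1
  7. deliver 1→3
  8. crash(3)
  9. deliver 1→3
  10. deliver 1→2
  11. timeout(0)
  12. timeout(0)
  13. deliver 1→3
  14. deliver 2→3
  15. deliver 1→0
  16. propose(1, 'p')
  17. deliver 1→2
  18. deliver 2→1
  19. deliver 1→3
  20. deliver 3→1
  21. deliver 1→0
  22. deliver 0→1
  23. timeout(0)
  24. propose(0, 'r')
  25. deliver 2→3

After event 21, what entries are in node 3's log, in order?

empty

[1] timeout(1) → N1(prim v1 [-])
[2] deliver 1→0 → N0(back v1 [-])
[3] deliver 1→2 → N2(back v1 [-])
[4] deliver 1→3 → N3(back v1 [-])
[5] timeout(3) → N3(back v2 [-])
[6] deliver 3→1 → N1(back v2 [-])
[7] deliver 1→3 → ∅
[8] crash(3) → N3(✗back v2 [-])
[9] deliver 1→3 → ∅
[10] deliver 1→2 → ∅
[11] timeout(0) → N0(back v2 [-])
[12] timeout(0) → N0(back v3 [-])
[13] deliver 1→3 → ∅
[14] deliver 2→3 → ∅
[15] deliver 1→0 → ∅
[16] propose(1,'p') → ∅
[17] deliver 1→2 → ∅
[18] deliver 2→1 → ∅
[19] deliver 1→3 → ∅
[20] deliver 3→1 → ∅
[21] deliver 1→0 → ∅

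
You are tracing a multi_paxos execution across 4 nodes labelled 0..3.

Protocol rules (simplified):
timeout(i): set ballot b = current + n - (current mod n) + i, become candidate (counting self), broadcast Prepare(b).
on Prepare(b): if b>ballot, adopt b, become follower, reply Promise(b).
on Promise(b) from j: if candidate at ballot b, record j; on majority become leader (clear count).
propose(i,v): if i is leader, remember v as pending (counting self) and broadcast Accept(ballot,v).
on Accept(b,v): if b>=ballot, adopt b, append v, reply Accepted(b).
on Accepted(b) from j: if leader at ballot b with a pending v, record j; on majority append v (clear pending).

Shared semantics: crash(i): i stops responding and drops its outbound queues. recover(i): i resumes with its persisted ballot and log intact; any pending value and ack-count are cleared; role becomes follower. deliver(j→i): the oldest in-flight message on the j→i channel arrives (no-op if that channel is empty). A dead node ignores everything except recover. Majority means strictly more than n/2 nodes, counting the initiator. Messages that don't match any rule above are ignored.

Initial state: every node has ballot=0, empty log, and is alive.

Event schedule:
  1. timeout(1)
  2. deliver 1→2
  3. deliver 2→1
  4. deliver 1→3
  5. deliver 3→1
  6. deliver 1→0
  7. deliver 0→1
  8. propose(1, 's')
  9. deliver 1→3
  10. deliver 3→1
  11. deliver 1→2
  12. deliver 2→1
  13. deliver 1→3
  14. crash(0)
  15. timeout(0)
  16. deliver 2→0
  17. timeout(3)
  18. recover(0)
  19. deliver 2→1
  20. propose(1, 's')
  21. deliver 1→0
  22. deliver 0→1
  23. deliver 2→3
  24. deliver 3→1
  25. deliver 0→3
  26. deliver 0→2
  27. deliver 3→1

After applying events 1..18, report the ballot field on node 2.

5

step 1 timeout(1): 1={cand,b=5,log=-}
step 2 deliver 1→2: 2={foll,b=5,log=-}
step 3 deliver 2→1: —
step 4 deliver 1→3: 3={foll,b=5,log=-}
step 5 deliver 3→1: 1={lead,b=5,log=-}
step 6 deliver 1→0: 0={foll,b=5,log=-}
step 7 deliver 0→1: —
step 8 propose(1,'s'): —
step 9 deliver 1→3: 3={foll,b=5,log=s}
step 10 deliver 3→1: —
step 11 deliver 1→2: 2={foll,b=5,log=s}
step 12 deliver 2→1: 1={lead,b=5,log=s}
step 13 deliver 1→3: —
step 14 crash(0): 0={✗foll,b=5,log=-}
step 15 timeout(0): —
step 16 deliver 2→0: —
step 17 timeout(3): 3={cand,b=11,log=s}
step 18 recover(0): 0={foll,b=5,log=-}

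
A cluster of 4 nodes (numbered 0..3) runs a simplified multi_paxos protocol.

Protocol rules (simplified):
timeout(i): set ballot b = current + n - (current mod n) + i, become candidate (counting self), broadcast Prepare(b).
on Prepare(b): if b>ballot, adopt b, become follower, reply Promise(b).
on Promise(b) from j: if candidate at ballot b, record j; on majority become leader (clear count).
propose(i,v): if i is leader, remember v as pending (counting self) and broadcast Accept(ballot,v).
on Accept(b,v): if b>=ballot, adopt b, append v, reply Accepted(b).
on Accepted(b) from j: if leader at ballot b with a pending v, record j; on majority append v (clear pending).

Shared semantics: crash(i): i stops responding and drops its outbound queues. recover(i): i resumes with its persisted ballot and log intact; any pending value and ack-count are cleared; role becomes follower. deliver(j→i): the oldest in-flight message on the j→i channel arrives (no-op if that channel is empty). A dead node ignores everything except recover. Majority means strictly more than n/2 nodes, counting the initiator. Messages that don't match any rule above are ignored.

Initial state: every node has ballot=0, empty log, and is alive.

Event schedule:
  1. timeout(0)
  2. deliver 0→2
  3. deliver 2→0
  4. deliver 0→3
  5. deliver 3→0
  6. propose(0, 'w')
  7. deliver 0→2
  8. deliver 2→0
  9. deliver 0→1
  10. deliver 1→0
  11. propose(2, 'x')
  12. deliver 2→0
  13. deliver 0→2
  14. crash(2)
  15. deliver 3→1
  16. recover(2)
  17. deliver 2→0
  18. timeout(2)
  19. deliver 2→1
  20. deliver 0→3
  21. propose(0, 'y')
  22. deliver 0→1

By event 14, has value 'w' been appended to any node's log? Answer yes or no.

after 1 — timeout(0): n0:cand/b4/[-]
after 2 — deliver 0→2: n2:foll/b4/[-]
after 3 — deliver 2→0: ·
after 4 — deliver 0→3: n3:foll/b4/[-]
after 5 — deliver 3→0: n0:lead/b4/[-]
after 6 — propose(0,'w'): ·
after 7 — deliver 0→2: n2:foll/b4/[w]
after 8 — deliver 2→0: ·
after 9 — deliver 0→1: n1:foll/b4/[-]
after 10 — deliver 1→0: ·
after 11 — propose(2,'x'): ·
after 12 — deliver 2→0: ·
after 13 — deliver 0→2: ·
after 14 — crash(2): n2:✗foll/b4/[w]

yes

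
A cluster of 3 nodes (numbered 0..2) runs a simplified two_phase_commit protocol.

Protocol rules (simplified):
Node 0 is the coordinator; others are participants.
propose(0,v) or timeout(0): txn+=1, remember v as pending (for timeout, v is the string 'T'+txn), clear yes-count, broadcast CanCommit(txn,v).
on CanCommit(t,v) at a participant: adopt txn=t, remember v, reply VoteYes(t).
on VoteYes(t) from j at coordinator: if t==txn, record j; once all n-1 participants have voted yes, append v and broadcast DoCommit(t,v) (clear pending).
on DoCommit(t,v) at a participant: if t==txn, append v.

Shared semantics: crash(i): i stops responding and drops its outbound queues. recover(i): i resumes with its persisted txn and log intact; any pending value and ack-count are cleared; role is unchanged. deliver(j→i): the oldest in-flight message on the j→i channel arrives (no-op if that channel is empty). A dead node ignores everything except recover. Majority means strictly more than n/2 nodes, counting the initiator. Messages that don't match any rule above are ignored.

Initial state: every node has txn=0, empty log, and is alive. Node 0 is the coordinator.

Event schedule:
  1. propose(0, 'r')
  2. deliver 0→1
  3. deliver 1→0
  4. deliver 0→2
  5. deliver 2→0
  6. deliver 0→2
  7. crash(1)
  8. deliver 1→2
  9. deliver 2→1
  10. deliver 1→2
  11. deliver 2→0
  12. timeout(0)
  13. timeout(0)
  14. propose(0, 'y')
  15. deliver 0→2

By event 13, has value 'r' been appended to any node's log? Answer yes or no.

yes

e1 propose(0,'r'): 0[coor,t=1,-]
e2 deliver 0→1: 1[part,t=1,-]
e3 deliver 1→0: ·
e4 deliver 0→2: 2[part,t=1,-]
e5 deliver 2→0: 0[coor,t=1,r]
e6 deliver 0→2: 2[part,t=1,r]
e7 crash(1): 1[✗part,t=1,-]
e8 deliver 1→2: ·
e9 deliver 2→1: ·
e10 deliver 1→2: ·
e11 deliver 2→0: ·
e12 timeout(0): 0[coor,t=2,r]
e13 timeout(0): 0[coor,t=3,r]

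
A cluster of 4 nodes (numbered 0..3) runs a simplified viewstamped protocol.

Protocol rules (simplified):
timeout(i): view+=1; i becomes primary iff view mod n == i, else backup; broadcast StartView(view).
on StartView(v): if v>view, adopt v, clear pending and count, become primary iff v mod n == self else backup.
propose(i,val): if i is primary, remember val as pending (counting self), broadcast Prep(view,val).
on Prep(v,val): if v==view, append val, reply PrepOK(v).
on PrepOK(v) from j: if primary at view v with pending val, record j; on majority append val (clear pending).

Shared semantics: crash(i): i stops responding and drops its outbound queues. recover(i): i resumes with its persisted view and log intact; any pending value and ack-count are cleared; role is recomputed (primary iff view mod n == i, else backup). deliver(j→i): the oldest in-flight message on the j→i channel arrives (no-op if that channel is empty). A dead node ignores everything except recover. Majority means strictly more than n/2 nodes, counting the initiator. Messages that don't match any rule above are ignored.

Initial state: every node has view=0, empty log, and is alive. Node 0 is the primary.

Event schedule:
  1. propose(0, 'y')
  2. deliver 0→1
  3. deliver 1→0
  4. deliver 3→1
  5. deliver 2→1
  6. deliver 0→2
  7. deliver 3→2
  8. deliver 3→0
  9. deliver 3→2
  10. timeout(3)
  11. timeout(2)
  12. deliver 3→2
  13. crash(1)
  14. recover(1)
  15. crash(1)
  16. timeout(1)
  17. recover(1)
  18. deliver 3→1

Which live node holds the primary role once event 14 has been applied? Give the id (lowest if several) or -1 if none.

[1] propose(0,'y') → ∅
[2] deliver 0→1 → N1(back v0 [y])
[3] deliver 1→0 → ∅
[4] deliver 3→1 → ∅
[5] deliver 2→1 → ∅
[6] deliver 0→2 → N2(back v0 [y])
[7] deliver 3→2 → ∅
[8] deliver 3→0 → ∅
[9] deliver 3→2 → ∅
[10] timeout(3) → N3(back v1 [-])
[11] timeout(2) → N2(back v1 [y])
[12] deliver 3→2 → ∅
[13] crash(1) → N1(✗back v0 [y])
[14] recover(1) → N1(back v0 [y])

0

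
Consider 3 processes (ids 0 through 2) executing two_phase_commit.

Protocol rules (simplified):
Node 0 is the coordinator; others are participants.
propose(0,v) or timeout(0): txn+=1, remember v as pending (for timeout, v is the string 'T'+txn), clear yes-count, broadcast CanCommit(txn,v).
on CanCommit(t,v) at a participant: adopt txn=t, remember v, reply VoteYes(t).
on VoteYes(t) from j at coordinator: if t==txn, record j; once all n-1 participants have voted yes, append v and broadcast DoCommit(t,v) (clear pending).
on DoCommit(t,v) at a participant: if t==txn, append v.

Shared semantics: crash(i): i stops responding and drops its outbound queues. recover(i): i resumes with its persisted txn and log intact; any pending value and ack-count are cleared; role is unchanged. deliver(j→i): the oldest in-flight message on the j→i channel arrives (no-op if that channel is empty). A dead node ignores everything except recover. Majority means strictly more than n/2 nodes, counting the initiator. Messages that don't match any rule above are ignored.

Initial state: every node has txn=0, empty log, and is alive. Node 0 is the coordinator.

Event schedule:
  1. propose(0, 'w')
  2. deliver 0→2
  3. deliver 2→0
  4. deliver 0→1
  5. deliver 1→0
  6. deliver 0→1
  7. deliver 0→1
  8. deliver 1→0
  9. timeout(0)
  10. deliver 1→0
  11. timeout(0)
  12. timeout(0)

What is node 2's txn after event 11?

after 1 — propose(0,'w'): n0:coor/t1/[-]
after 2 — deliver 0→2: n2:part/t1/[-]
after 3 — deliver 2→0: ·
after 4 — deliver 0→1: n1:part/t1/[-]
after 5 — deliver 1→0: n0:coor/t1/[w]
after 6 — deliver 0→1: n1:part/t1/[w]
after 7 — deliver 0→1: ·
after 8 — deliver 1→0: ·
after 9 — timeout(0): n0:coor/t2/[w]
after 10 — deliver 1→0: ·
after 11 — timeout(0): n0:coor/t3/[w]

1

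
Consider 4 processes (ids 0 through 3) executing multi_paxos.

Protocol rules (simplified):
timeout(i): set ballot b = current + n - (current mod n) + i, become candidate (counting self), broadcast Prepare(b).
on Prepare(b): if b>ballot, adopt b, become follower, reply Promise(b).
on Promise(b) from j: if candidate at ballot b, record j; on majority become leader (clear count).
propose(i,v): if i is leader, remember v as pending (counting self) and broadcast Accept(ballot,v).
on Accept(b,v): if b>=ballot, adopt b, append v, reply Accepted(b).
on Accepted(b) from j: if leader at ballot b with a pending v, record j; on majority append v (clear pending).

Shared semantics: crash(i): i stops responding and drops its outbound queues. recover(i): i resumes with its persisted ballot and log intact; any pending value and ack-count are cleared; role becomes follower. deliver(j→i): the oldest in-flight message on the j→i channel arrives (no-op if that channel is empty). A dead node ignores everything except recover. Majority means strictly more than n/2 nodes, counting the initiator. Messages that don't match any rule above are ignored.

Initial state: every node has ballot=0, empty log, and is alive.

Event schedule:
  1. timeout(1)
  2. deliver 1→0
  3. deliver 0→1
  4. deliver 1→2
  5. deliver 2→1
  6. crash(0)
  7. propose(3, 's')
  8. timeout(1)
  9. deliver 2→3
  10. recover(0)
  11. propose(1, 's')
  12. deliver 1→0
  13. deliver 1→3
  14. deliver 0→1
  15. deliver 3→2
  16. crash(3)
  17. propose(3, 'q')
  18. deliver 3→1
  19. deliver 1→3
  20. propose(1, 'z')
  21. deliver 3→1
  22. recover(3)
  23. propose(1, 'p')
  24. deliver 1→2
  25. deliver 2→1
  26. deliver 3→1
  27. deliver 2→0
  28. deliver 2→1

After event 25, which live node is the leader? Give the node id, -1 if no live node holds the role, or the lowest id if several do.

[1] timeout(1) → N1(cand b5 [-])
[2] deliver 1→0 → N0(foll b5 [-])
[3] deliver 0→1 → ∅
[4] deliver 1→2 → N2(foll b5 [-])
[5] deliver 2→1 → N1(lead b5 [-])
[6] crash(0) → N0(✗foll b5 [-])
[7] propose(3,'s') → ∅
[8] timeout(1) → N1(cand b9 [-])
[9] deliver 2→3 → ∅
[10] recover(0) → N0(foll b5 [-])
[11] propose(1,'s') → ∅
[12] deliver 1→0 → N0(foll b9 [-])
[13] deliver 1→3 → N3(foll b5 [-])
[14] deliver 0→1 → ∅
[15] deliver 3→2 → ∅
[16] crash(3) → N3(✗foll b5 [-])
[17] propose(3,'q') → ∅
[18] deliver 3→1 → ∅
[19] deliver 1→3 → ∅
[20] propose(1,'z') → ∅
[21] deliver 3→1 → ∅
[22] recover(3) → N3(foll b5 [-])
[23] propose(1,'p') → ∅
[24] deliver 1→2 → N2(foll b9 [-])
[25] deliver 2→1 → N1(lead b9 [-])

1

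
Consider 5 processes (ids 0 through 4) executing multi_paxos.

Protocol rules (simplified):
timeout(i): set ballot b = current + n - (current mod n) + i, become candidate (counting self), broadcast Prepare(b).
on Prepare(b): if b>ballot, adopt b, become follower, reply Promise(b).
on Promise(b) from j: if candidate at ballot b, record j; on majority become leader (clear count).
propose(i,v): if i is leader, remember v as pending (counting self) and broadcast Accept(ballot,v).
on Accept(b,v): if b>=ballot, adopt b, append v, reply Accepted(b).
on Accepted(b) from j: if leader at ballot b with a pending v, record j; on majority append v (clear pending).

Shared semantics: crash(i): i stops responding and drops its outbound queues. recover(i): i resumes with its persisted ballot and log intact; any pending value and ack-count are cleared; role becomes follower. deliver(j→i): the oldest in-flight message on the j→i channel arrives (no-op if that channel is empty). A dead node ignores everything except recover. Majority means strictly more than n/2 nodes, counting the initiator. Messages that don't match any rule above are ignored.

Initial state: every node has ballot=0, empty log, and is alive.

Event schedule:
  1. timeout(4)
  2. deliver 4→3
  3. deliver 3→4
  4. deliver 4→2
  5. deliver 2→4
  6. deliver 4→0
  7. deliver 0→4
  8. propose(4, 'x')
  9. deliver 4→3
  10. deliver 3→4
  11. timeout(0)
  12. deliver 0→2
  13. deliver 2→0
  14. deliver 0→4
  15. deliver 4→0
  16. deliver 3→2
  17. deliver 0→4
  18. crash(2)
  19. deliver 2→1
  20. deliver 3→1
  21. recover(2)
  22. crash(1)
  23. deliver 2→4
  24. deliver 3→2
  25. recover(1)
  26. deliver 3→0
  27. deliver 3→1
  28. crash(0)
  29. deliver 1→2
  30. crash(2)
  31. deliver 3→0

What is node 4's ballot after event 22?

10

[1] timeout(4) → N4(cand b9 [-])
[2] deliver 4→3 → N3(foll b9 [-])
[3] deliver 3→4 → ∅
[4] deliver 4→2 → N2(foll b9 [-])
[5] deliver 2→4 → N4(lead b9 [-])
[6] deliver 4→0 → N0(foll b9 [-])
[7] deliver 0→4 → ∅
[8] propose(4,'x') → ∅
[9] deliver 4→3 → N3(foll b9 [x])
[10] deliver 3→4 → ∅
[11] timeout(0) → N0(cand b10 [-])
[12] deliver 0→2 → N2(foll b10 [-])
[13] deliver 2→0 → ∅
[14] deliver 0→4 → N4(foll b10 [-])
[15] deliver 4→0 → ∅
[16] deliver 3→2 → ∅
[17] deliver 0→4 → ∅
[18] crash(2) → N2(✗foll b10 [-])
[19] deliver 2→1 → ∅
[20] deliver 3→1 → ∅
[21] recover(2) → N2(foll b10 [-])
[22] crash(1) → N1(✗foll b0 [-])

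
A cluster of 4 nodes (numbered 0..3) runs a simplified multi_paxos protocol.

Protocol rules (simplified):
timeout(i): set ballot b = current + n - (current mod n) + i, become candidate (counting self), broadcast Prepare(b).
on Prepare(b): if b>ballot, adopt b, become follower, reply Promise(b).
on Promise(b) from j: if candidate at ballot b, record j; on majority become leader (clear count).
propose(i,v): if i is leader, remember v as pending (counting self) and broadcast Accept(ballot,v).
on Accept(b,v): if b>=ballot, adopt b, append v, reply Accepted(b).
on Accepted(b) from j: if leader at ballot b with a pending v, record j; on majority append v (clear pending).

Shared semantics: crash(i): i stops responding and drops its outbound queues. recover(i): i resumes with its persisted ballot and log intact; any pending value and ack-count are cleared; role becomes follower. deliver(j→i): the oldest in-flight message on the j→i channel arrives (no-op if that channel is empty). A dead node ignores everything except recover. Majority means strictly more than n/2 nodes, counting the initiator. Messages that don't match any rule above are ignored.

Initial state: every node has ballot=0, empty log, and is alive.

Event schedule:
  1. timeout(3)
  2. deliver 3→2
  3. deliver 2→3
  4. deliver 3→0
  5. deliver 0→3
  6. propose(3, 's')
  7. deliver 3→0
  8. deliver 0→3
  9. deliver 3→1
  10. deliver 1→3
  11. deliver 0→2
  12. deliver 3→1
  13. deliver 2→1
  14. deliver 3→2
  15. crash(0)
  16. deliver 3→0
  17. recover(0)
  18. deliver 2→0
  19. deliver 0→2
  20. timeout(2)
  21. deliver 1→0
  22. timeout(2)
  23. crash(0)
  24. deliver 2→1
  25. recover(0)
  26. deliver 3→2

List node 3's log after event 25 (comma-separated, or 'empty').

empty

step 1 timeout(3): 3={cand,b=7,log=-}
step 2 deliver 3→2: 2={foll,b=7,log=-}
step 3 deliver 2→3: —
step 4 deliver 3→0: 0={foll,b=7,log=-}
step 5 deliver 0→3: 3={lead,b=7,log=-}
step 6 propose(3,'s'): —
step 7 deliver 3→0: 0={foll,b=7,log=s}
step 8 deliver 0→3: —
step 9 deliver 3→1: 1={foll,b=7,log=-}
step 10 deliver 1→3: —
step 11 deliver 0→2: —
step 12 deliver 3→1: 1={foll,b=7,log=s}
step 13 deliver 2→1: —
step 14 deliver 3→2: 2={foll,b=7,log=s}
step 15 crash(0): 0={✗foll,b=7,log=s}
step 16 deliver 3→0: —
step 17 recover(0): 0={foll,b=7,log=s}
step 18 deliver 2→0: —
step 19 deliver 0→2: —
step 20 timeout(2): 2={cand,b=10,log=s}
step 21 deliver 1→0: —
step 22 timeout(2): 2={cand,b=14,log=s}
step 23 crash(0): 0={✗foll,b=7,log=s}
step 24 deliver 2→1: 1={foll,b=10,log=s}
step 25 recover(0): 0={foll,b=7,log=s}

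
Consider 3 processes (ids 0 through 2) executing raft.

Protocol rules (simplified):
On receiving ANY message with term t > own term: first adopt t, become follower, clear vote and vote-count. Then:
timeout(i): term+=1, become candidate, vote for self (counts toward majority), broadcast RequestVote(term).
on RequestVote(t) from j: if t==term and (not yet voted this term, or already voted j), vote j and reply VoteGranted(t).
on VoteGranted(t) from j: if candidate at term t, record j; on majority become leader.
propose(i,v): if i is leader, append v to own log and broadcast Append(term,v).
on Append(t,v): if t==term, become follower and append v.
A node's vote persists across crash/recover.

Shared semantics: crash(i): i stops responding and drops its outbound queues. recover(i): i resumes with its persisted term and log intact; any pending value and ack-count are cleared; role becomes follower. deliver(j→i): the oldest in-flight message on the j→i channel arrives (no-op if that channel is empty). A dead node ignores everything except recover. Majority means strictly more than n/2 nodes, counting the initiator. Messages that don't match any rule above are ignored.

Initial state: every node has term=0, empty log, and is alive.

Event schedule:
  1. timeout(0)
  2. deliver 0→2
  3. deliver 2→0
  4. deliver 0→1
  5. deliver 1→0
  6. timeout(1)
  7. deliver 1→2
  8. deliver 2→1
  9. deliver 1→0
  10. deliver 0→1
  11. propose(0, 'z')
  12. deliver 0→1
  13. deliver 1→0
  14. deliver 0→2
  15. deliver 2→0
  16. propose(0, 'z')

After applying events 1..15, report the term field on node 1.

[1] timeout(0) → N0(cand t1 [-])
[2] deliver 0→2 → N2(foll t1 [-])
[3] deliver 2→0 → N0(lead t1 [-])
[4] deliver 0→1 → N1(foll t1 [-])
[5] deliver 1→0 → ∅
[6] timeout(1) → N1(cand t2 [-])
[7] deliver 1→2 → N2(foll t2 [-])
[8] deliver 2→1 → N1(lead t2 [-])
[9] deliver 1→0 → N0(foll t2 [-])
[10] deliver 0→1 → ∅
[11] propose(0,'z') → ∅
[12] deliver 0→1 → ∅
[13] deliver 1→0 → ∅
[14] deliver 0→2 → ∅
[15] deliver 2→0 → ∅

2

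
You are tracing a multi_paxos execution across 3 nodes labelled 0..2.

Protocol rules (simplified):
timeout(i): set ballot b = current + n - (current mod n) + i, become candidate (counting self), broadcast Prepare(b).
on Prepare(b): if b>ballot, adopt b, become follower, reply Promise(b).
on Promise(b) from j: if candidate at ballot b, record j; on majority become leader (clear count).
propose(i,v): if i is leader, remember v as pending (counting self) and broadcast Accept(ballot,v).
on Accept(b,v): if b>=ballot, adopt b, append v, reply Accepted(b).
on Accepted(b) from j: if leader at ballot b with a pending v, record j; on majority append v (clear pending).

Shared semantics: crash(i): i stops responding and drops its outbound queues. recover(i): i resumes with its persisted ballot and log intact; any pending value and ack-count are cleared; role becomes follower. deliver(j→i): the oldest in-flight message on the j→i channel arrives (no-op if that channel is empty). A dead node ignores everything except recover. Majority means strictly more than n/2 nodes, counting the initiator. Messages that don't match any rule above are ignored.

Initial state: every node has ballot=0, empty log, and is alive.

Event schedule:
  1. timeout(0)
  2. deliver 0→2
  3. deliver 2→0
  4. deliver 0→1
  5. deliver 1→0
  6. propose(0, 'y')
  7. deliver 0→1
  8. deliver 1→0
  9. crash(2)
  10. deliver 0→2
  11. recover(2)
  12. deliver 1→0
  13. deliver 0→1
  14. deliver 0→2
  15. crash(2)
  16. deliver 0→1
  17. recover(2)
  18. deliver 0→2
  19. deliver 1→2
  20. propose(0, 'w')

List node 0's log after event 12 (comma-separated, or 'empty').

e1 timeout(0): 0[cand,b=3,-]
e2 deliver 0→2: 2[foll,b=3,-]
e3 deliver 2→0: 0[lead,b=3,-]
e4 deliver 0→1: 1[foll,b=3,-]
e5 deliver 1→0: ·
e6 propose(0,'y'): ·
e7 deliver 0→1: 1[foll,b=3,y]
e8 deliver 1→0: 0[lead,b=3,y]
e9 crash(2): 2[✗foll,b=3,-]
e10 deliver 0→2: ·
e11 recover(2): 2[foll,b=3,-]
e12 deliver 1→0: ·

y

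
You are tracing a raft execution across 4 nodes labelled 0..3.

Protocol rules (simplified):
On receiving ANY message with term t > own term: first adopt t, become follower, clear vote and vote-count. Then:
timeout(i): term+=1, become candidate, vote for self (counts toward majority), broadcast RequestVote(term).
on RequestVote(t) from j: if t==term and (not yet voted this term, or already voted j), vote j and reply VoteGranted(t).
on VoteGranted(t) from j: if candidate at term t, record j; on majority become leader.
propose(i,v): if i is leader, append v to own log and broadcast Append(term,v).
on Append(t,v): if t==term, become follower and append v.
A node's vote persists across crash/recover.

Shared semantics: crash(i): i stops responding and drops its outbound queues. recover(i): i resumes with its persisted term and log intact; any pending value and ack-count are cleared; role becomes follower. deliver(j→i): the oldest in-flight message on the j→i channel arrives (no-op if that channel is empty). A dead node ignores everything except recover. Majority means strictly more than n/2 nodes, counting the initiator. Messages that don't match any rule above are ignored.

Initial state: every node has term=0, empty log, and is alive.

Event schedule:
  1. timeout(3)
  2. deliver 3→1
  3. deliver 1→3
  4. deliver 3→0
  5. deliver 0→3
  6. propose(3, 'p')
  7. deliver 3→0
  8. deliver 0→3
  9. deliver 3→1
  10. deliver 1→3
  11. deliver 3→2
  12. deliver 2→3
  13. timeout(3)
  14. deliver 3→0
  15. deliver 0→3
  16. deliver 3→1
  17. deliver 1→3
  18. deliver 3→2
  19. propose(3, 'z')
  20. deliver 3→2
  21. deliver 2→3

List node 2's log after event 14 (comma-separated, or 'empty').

1. timeout(3):  <3:cand t1 ->
2. deliver 3→1:  <1:foll t1 ->
3. deliver 1→3:  nop
4. deliver 3→0:  <0:foll t1 ->
5. deliver 0→3:  <3:lead t1 ->
6. propose(3,'p'):  <3:lead t1 p>
7. deliver 3→0:  <0:foll t1 p>
8. deliver 0→3:  nop
9. deliver 3→1:  <1:foll t1 p>
10. deliver 1→3:  nop
11. deliver 3→2:  <2:foll t1 ->
12. deliver 2→3:  nop
13. timeout(3):  <3:cand t2 p>
14. deliver 3→0:  <0:foll t2 p>

empty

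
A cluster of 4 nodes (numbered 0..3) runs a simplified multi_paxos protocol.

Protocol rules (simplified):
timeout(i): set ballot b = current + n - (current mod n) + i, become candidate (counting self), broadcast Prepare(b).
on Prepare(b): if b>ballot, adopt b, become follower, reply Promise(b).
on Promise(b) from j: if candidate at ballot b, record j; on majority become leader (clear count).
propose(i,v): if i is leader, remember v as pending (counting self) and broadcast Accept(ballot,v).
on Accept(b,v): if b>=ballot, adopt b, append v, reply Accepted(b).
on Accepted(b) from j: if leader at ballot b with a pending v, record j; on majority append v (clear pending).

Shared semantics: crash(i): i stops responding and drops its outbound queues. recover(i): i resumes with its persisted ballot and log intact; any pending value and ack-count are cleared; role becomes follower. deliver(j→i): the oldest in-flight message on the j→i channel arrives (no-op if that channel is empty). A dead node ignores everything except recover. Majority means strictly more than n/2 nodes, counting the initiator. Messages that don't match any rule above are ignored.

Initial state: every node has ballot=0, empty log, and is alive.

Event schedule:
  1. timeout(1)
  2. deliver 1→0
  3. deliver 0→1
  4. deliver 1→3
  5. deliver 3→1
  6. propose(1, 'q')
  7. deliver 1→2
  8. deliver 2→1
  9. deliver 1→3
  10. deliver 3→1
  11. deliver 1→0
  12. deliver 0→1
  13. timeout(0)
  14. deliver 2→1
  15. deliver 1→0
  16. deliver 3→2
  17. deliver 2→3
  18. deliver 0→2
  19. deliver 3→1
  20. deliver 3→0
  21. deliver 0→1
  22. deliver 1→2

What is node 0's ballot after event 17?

e1 timeout(1): 1[cand,b=5,-]
e2 deliver 1→0: 0[foll,b=5,-]
e3 deliver 0→1: ·
e4 deliver 1→3: 3[foll,b=5,-]
e5 deliver 3→1: 1[lead,b=5,-]
e6 propose(1,'q'): ·
e7 deliver 1→2: 2[foll,b=5,-]
e8 deliver 2→1: ·
e9 deliver 1→3: 3[foll,b=5,q]
e10 deliver 3→1: ·
e11 deliver 1→0: 0[foll,b=5,q]
e12 deliver 0→1: 1[lead,b=5,q]
e13 timeout(0): 0[cand,b=8,q]
e14 deliver 2→1: ·
e15 deliver 1→0: ·
e16 deliver 3→2: ·
e17 deliver 2→3: ·

8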